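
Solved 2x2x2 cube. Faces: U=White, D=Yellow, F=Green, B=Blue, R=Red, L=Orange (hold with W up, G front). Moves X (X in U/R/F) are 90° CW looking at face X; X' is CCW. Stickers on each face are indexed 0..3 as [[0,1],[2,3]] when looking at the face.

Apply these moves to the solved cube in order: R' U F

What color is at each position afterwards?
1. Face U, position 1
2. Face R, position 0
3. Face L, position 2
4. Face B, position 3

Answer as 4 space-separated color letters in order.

Answer: W B O B

Derivation:
After move 1 (R'): R=RRRR U=WBWB F=GWGW D=YGYG B=YBYB
After move 2 (U): U=WWBB F=RRGW R=YBRR B=OOYB L=GWOO
After move 3 (F): F=GRWR U=WWOW R=BBBR D=RYYG L=GYOG
Query 1: U[1] = W
Query 2: R[0] = B
Query 3: L[2] = O
Query 4: B[3] = B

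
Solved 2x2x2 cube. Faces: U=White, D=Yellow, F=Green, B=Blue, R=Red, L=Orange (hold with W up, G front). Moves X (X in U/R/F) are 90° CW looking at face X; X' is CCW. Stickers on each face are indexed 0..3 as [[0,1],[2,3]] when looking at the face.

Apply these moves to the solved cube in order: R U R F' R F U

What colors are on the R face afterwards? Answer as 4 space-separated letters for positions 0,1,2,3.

Answer: R O G W

Derivation:
After move 1 (R): R=RRRR U=WGWG F=GYGY D=YBYB B=WBWB
After move 2 (U): U=WWGG F=RRGY R=WBRR B=OOWB L=GYOO
After move 3 (R): R=RWRB U=WRGY F=RBGB D=YWYO B=GOWB
After move 4 (F'): F=BBRG U=WRRR R=WWYB D=YOYO L=GYOG
After move 5 (R): R=YWBW U=WBRG F=BORO D=YWYG B=RORB
After move 6 (F): F=RBOO U=WBGY R=RWGW D=BYYG L=GYOW
After move 7 (U): U=GWYB F=RWOO R=ROGW B=GYRB L=RBOW
Query: R face = ROGW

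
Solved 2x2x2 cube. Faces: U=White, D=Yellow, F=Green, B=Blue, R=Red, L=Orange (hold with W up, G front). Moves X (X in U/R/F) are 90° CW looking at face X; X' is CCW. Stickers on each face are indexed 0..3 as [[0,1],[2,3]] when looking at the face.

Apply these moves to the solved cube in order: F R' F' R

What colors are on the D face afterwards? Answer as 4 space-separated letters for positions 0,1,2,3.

After move 1 (F): F=GGGG U=WWOO R=WRWR D=RRYY L=OYOY
After move 2 (R'): R=RRWW U=WBOB F=GWGO D=RGYG B=YBRB
After move 3 (F'): F=WOGG U=WBRW R=GRRW D=YYYG L=OBOO
After move 4 (R): R=RGWR U=WORG F=WYGG D=YRYY B=WBBB
Query: D face = YRYY

Answer: Y R Y Y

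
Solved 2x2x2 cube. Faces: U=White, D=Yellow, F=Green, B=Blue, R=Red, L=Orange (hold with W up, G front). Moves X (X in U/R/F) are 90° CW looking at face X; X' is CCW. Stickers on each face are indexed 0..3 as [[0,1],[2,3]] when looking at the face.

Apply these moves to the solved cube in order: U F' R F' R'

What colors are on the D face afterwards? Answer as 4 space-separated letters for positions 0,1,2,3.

Answer: W Y Y R

Derivation:
After move 1 (U): U=WWWW F=RRGG R=BBRR B=OOBB L=GGOO
After move 2 (F'): F=RGRG U=WWBR R=YBYR D=GOYY L=GWOW
After move 3 (R): R=YYRB U=WGBG F=RORY D=GBYO B=ROWB
After move 4 (F'): F=OYRR U=WGYR R=BYGB D=WWYO L=GGOB
After move 5 (R'): R=YBBG U=WWYR F=OGRR D=WYYR B=OOWB
Query: D face = WYYR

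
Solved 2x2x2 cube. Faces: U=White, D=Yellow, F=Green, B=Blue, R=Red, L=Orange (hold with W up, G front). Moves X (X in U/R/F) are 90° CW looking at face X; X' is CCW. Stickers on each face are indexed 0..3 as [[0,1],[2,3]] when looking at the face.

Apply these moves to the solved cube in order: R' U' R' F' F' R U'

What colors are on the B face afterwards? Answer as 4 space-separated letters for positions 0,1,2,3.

After move 1 (R'): R=RRRR U=WBWB F=GWGW D=YGYG B=YBYB
After move 2 (U'): U=BBWW F=OOGW R=GWRR B=RRYB L=YBOO
After move 3 (R'): R=WRGR U=BYWR F=OBGW D=YOYW B=GRGB
After move 4 (F'): F=BWOG U=BYWG R=ORYR D=BOYW L=YROW
After move 5 (F'): F=WGBO U=BYOY R=ORBR D=RWYW L=YGOW
After move 6 (R): R=BORR U=BGOO F=WWBW D=RGYG B=YRYB
After move 7 (U'): U=GOBO F=YGBW R=WWRR B=BOYB L=YROW
Query: B face = BOYB

Answer: B O Y B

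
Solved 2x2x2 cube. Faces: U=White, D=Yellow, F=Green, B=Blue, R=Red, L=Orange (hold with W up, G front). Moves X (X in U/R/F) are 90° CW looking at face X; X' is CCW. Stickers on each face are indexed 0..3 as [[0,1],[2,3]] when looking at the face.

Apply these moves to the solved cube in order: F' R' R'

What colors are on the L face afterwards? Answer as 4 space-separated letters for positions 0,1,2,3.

After move 1 (F'): F=GGGG U=WWRR R=YRYR D=OOYY L=OWOW
After move 2 (R'): R=RRYY U=WBRB F=GWGR D=OGYG B=YBOB
After move 3 (R'): R=RYRY U=WORY F=GBGB D=OWYR B=GBGB
Query: L face = OWOW

Answer: O W O W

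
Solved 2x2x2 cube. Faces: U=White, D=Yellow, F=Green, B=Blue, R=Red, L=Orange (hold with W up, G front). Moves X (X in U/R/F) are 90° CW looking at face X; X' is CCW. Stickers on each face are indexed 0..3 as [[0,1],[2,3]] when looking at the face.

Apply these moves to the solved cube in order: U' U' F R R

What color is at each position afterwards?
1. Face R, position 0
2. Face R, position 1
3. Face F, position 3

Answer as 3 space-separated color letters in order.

Answer: R W G

Derivation:
After move 1 (U'): U=WWWW F=OOGG R=GGRR B=RRBB L=BBOO
After move 2 (U'): U=WWWW F=BBGG R=OORR B=GGBB L=RROO
After move 3 (F): F=GBGB U=WWOR R=WOWR D=ROYY L=RYOY
After move 4 (R): R=WWRO U=WBOB F=GOGY D=RBYG B=RGWB
After move 5 (R): R=RWOW U=WOOY F=GBGG D=RWYR B=BGBB
Query 1: R[0] = R
Query 2: R[1] = W
Query 3: F[3] = G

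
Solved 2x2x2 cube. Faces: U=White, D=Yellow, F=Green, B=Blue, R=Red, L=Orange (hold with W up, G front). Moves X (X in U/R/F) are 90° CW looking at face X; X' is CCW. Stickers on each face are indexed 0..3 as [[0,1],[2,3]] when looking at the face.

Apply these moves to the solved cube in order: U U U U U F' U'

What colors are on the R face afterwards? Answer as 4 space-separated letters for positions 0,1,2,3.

Answer: R G Y R

Derivation:
After move 1 (U): U=WWWW F=RRGG R=BBRR B=OOBB L=GGOO
After move 2 (U): U=WWWW F=BBGG R=OORR B=GGBB L=RROO
After move 3 (U): U=WWWW F=OOGG R=GGRR B=RRBB L=BBOO
After move 4 (U): U=WWWW F=GGGG R=RRRR B=BBBB L=OOOO
After move 5 (U): U=WWWW F=RRGG R=BBRR B=OOBB L=GGOO
After move 6 (F'): F=RGRG U=WWBR R=YBYR D=GOYY L=GWOW
After move 7 (U'): U=WRWB F=GWRG R=RGYR B=YBBB L=OOOW
Query: R face = RGYR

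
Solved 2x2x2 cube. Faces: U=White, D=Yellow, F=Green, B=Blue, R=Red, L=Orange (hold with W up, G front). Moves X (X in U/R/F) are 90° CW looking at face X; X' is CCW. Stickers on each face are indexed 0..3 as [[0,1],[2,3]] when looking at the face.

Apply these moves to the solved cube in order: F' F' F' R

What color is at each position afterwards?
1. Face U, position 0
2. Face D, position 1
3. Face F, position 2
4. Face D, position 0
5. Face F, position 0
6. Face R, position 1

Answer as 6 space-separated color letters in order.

Answer: W B G R G W

Derivation:
After move 1 (F'): F=GGGG U=WWRR R=YRYR D=OOYY L=OWOW
After move 2 (F'): F=GGGG U=WWYY R=OROR D=WWYY L=OROR
After move 3 (F'): F=GGGG U=WWOO R=WRWR D=RRYY L=OYOY
After move 4 (R): R=WWRR U=WGOG F=GRGY D=RBYB B=OBWB
Query 1: U[0] = W
Query 2: D[1] = B
Query 3: F[2] = G
Query 4: D[0] = R
Query 5: F[0] = G
Query 6: R[1] = W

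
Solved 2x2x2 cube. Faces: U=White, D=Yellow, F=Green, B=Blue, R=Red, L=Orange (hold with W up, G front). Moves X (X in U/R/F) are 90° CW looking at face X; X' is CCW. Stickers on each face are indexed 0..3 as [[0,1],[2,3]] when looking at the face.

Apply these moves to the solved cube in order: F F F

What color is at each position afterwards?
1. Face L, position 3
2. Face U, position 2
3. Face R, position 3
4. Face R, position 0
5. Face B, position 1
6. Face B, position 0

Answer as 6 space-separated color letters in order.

After move 1 (F): F=GGGG U=WWOO R=WRWR D=RRYY L=OYOY
After move 2 (F): F=GGGG U=WWYY R=OROR D=WWYY L=OROR
After move 3 (F): F=GGGG U=WWRR R=YRYR D=OOYY L=OWOW
Query 1: L[3] = W
Query 2: U[2] = R
Query 3: R[3] = R
Query 4: R[0] = Y
Query 5: B[1] = B
Query 6: B[0] = B

Answer: W R R Y B B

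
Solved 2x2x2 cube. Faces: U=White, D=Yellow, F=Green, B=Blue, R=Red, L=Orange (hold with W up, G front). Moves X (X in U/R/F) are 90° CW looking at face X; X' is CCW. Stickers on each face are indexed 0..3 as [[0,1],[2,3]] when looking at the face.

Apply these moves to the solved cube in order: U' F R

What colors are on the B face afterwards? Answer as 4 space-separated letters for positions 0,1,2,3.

Answer: B R W B

Derivation:
After move 1 (U'): U=WWWW F=OOGG R=GGRR B=RRBB L=BBOO
After move 2 (F): F=GOGO U=WWOB R=WGWR D=RGYY L=BYOY
After move 3 (R): R=WWRG U=WOOO F=GGGY D=RBYR B=BRWB
Query: B face = BRWB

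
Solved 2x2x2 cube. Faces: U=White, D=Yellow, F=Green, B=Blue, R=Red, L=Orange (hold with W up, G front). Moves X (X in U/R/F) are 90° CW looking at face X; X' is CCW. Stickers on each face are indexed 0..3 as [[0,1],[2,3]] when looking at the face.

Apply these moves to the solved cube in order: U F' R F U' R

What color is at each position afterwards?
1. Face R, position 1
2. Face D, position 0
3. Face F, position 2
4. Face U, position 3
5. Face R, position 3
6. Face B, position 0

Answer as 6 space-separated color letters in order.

After move 1 (U): U=WWWW F=RRGG R=BBRR B=OOBB L=GGOO
After move 2 (F'): F=RGRG U=WWBR R=YBYR D=GOYY L=GWOW
After move 3 (R): R=YYRB U=WGBG F=RORY D=GBYO B=ROWB
After move 4 (F): F=RRYO U=WGWW R=BYGB D=RYYO L=GGOB
After move 5 (U'): U=GWWW F=GGYO R=RRGB B=BYWB L=ROOB
After move 6 (R): R=GRBR U=GGWO F=GYYO D=RWYB B=WYWB
Query 1: R[1] = R
Query 2: D[0] = R
Query 3: F[2] = Y
Query 4: U[3] = O
Query 5: R[3] = R
Query 6: B[0] = W

Answer: R R Y O R W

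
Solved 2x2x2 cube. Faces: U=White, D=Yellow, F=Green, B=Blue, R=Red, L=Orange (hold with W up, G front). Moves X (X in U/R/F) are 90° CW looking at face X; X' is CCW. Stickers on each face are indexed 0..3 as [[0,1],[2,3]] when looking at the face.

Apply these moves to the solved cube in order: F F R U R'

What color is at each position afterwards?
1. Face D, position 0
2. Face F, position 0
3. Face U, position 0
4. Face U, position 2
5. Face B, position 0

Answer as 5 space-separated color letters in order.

After move 1 (F): F=GGGG U=WWOO R=WRWR D=RRYY L=OYOY
After move 2 (F): F=GGGG U=WWYY R=OROR D=WWYY L=OROR
After move 3 (R): R=OORR U=WGYG F=GWGY D=WBYB B=YBWB
After move 4 (U): U=YWGG F=OOGY R=YBRR B=ORWB L=GWOR
After move 5 (R'): R=BRYR U=YWGO F=OWGG D=WOYY B=BRBB
Query 1: D[0] = W
Query 2: F[0] = O
Query 3: U[0] = Y
Query 4: U[2] = G
Query 5: B[0] = B

Answer: W O Y G B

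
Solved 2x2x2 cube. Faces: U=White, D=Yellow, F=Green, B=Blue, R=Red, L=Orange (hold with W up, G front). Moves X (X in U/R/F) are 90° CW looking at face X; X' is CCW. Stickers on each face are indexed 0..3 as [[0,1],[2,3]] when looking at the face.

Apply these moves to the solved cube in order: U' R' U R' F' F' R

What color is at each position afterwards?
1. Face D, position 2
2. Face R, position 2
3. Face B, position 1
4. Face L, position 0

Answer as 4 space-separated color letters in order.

After move 1 (U'): U=WWWW F=OOGG R=GGRR B=RRBB L=BBOO
After move 2 (R'): R=GRGR U=WBWR F=OWGW D=YOYG B=YRYB
After move 3 (U): U=WWRB F=GRGW R=YRGR B=BBYB L=OWOO
After move 4 (R'): R=RRYG U=WYRB F=GWGB D=YRYW B=GBOB
After move 5 (F'): F=WBGG U=WYRY R=RRYG D=WOYW L=OBOR
After move 6 (F'): F=BGWG U=WYRY R=ORWG D=BRYW L=OYOR
After move 7 (R): R=WOGR U=WGRG F=BRWW D=BOYG B=YBYB
Query 1: D[2] = Y
Query 2: R[2] = G
Query 3: B[1] = B
Query 4: L[0] = O

Answer: Y G B O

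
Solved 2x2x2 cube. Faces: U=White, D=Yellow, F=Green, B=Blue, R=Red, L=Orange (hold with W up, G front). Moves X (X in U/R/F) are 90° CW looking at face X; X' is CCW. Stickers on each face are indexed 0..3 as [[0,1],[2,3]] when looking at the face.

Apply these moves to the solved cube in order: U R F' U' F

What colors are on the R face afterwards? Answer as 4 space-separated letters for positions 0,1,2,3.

Answer: W Y R B

Derivation:
After move 1 (U): U=WWWW F=RRGG R=BBRR B=OOBB L=GGOO
After move 2 (R): R=RBRB U=WRWG F=RYGY D=YBYO B=WOWB
After move 3 (F'): F=YYRG U=WRRR R=BBYB D=GOYO L=GGOW
After move 4 (U'): U=RRWR F=GGRG R=YYYB B=BBWB L=WOOW
After move 5 (F): F=RGGG U=RRWO R=WYRB D=YYYO L=WGOO
Query: R face = WYRB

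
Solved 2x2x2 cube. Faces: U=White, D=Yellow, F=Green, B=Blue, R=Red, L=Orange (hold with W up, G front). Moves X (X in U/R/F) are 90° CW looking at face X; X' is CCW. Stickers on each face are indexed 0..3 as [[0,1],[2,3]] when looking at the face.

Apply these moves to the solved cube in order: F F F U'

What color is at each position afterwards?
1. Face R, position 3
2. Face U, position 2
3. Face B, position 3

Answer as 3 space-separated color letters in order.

After move 1 (F): F=GGGG U=WWOO R=WRWR D=RRYY L=OYOY
After move 2 (F): F=GGGG U=WWYY R=OROR D=WWYY L=OROR
After move 3 (F): F=GGGG U=WWRR R=YRYR D=OOYY L=OWOW
After move 4 (U'): U=WRWR F=OWGG R=GGYR B=YRBB L=BBOW
Query 1: R[3] = R
Query 2: U[2] = W
Query 3: B[3] = B

Answer: R W B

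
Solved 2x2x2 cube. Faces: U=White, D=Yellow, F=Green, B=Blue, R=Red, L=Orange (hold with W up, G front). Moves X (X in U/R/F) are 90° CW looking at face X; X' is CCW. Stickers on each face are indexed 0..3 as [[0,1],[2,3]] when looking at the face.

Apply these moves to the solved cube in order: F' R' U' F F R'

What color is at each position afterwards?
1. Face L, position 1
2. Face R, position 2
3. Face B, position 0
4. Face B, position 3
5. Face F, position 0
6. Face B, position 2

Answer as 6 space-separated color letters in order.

After move 1 (F'): F=GGGG U=WWRR R=YRYR D=OOYY L=OWOW
After move 2 (R'): R=RRYY U=WBRB F=GWGR D=OGYG B=YBOB
After move 3 (U'): U=BBWR F=OWGR R=GWYY B=RROB L=YBOW
After move 4 (F): F=GORW U=BBWB R=WWRY D=YGYG L=YOOG
After move 5 (F): F=RGWO U=BBGO R=WWBY D=RWYG L=YYOG
After move 6 (R'): R=WYWB U=BOGR F=RBWO D=RGYO B=GRWB
Query 1: L[1] = Y
Query 2: R[2] = W
Query 3: B[0] = G
Query 4: B[3] = B
Query 5: F[0] = R
Query 6: B[2] = W

Answer: Y W G B R W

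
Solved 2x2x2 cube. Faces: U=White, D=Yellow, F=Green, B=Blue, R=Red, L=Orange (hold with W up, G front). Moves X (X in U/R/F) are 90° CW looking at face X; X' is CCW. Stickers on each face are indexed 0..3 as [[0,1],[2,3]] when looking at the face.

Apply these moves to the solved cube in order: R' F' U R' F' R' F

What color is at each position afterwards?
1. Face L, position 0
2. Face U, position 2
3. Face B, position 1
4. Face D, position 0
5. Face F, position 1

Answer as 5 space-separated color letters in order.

After move 1 (R'): R=RRRR U=WBWB F=GWGW D=YGYG B=YBYB
After move 2 (F'): F=WWGG U=WBRR R=GRYR D=OOYG L=OBOW
After move 3 (U): U=RWRB F=GRGG R=YBYR B=OBYB L=WWOW
After move 4 (R'): R=BRYY U=RYRO F=GWGB D=ORYG B=GBOB
After move 5 (F'): F=WBGG U=RYBY R=RROY D=WWYG L=WOOR
After move 6 (R'): R=RYRO U=ROBG F=WYGY D=WBYG B=GBWB
After move 7 (F): F=GWYY U=RORO R=BYGO D=RRYG L=WWOB
Query 1: L[0] = W
Query 2: U[2] = R
Query 3: B[1] = B
Query 4: D[0] = R
Query 5: F[1] = W

Answer: W R B R W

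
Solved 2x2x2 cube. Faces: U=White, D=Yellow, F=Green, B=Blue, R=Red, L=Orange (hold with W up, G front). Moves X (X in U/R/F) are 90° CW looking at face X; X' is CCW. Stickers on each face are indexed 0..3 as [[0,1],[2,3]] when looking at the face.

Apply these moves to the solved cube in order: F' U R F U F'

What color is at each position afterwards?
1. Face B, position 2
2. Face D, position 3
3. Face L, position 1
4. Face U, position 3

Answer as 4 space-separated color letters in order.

After move 1 (F'): F=GGGG U=WWRR R=YRYR D=OOYY L=OWOW
After move 2 (U): U=RWRW F=YRGG R=BBYR B=OWBB L=GGOW
After move 3 (R): R=YBRB U=RRRG F=YOGY D=OBYO B=WWWB
After move 4 (F): F=GYYO U=RRWG R=RBGB D=RYYO L=GOOB
After move 5 (U): U=WRGR F=RBYO R=WWGB B=GOWB L=GYOB
After move 6 (F'): F=BORY U=WRWG R=YWRB D=YBYO L=GROG
Query 1: B[2] = W
Query 2: D[3] = O
Query 3: L[1] = R
Query 4: U[3] = G

Answer: W O R G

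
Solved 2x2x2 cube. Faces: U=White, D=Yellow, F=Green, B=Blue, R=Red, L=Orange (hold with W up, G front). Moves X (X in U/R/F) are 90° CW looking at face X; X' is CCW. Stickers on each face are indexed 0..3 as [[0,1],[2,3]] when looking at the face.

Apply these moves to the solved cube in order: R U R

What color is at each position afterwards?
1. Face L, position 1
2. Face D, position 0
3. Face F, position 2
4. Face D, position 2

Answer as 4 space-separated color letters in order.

After move 1 (R): R=RRRR U=WGWG F=GYGY D=YBYB B=WBWB
After move 2 (U): U=WWGG F=RRGY R=WBRR B=OOWB L=GYOO
After move 3 (R): R=RWRB U=WRGY F=RBGB D=YWYO B=GOWB
Query 1: L[1] = Y
Query 2: D[0] = Y
Query 3: F[2] = G
Query 4: D[2] = Y

Answer: Y Y G Y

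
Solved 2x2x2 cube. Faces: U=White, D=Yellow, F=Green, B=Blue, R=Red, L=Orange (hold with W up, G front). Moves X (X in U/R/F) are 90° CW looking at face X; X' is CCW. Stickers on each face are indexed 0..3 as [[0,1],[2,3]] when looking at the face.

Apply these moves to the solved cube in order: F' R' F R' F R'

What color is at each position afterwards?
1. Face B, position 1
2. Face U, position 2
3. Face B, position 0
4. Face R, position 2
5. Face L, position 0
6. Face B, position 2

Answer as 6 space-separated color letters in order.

After move 1 (F'): F=GGGG U=WWRR R=YRYR D=OOYY L=OWOW
After move 2 (R'): R=RRYY U=WBRB F=GWGR D=OGYG B=YBOB
After move 3 (F): F=GGRW U=WBWW R=RRBY D=YRYG L=OOOG
After move 4 (R'): R=RYRB U=WOWY F=GBRW D=YGYW B=GBRB
After move 5 (F): F=RGWB U=WOGO R=WYYB D=RRYW L=OYOG
After move 6 (R'): R=YBWY U=WRGG F=ROWO D=RGYB B=WBRB
Query 1: B[1] = B
Query 2: U[2] = G
Query 3: B[0] = W
Query 4: R[2] = W
Query 5: L[0] = O
Query 6: B[2] = R

Answer: B G W W O R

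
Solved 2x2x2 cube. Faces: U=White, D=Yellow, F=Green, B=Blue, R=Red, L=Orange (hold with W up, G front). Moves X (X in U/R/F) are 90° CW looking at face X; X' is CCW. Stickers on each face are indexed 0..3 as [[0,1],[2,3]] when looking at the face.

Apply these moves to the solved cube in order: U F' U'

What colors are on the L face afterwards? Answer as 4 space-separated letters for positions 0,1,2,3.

After move 1 (U): U=WWWW F=RRGG R=BBRR B=OOBB L=GGOO
After move 2 (F'): F=RGRG U=WWBR R=YBYR D=GOYY L=GWOW
After move 3 (U'): U=WRWB F=GWRG R=RGYR B=YBBB L=OOOW
Query: L face = OOOW

Answer: O O O W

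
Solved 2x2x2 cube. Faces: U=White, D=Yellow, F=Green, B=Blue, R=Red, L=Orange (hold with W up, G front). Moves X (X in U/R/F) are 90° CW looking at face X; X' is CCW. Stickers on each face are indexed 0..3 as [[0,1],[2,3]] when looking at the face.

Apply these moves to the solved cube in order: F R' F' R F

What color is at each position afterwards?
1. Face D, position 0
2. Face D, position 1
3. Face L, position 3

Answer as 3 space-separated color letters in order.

After move 1 (F): F=GGGG U=WWOO R=WRWR D=RRYY L=OYOY
After move 2 (R'): R=RRWW U=WBOB F=GWGO D=RGYG B=YBRB
After move 3 (F'): F=WOGG U=WBRW R=GRRW D=YYYG L=OBOO
After move 4 (R): R=RGWR U=WORG F=WYGG D=YRYY B=WBBB
After move 5 (F): F=GWGY U=WOOB R=RGGR D=WRYY L=OYOR
Query 1: D[0] = W
Query 2: D[1] = R
Query 3: L[3] = R

Answer: W R R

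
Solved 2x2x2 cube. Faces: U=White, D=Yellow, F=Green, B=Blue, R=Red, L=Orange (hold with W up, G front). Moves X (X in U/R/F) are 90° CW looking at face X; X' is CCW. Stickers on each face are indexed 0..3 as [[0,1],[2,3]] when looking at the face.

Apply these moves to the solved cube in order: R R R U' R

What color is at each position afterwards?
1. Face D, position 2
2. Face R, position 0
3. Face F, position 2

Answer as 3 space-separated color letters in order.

Answer: Y R G

Derivation:
After move 1 (R): R=RRRR U=WGWG F=GYGY D=YBYB B=WBWB
After move 2 (R): R=RRRR U=WYWY F=GBGB D=YWYW B=GBGB
After move 3 (R): R=RRRR U=WBWB F=GWGW D=YGYG B=YBYB
After move 4 (U'): U=BBWW F=OOGW R=GWRR B=RRYB L=YBOO
After move 5 (R): R=RGRW U=BOWW F=OGGG D=YYYR B=WRBB
Query 1: D[2] = Y
Query 2: R[0] = R
Query 3: F[2] = G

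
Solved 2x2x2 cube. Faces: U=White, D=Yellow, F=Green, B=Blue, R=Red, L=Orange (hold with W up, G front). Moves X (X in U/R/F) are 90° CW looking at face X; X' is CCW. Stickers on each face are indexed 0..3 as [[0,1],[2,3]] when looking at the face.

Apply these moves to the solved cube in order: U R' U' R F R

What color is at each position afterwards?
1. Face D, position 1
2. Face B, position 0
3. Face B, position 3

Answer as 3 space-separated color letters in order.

After move 1 (U): U=WWWW F=RRGG R=BBRR B=OOBB L=GGOO
After move 2 (R'): R=BRBR U=WBWO F=RWGW D=YRYG B=YOYB
After move 3 (U'): U=BOWW F=GGGW R=RWBR B=BRYB L=YOOO
After move 4 (R): R=BRRW U=BGWW F=GRGG D=YYYB B=WROB
After move 5 (F): F=GGGR U=BGOO R=WRWW D=RBYB L=YYOY
After move 6 (R): R=WWWR U=BGOR F=GBGB D=ROYW B=ORGB
Query 1: D[1] = O
Query 2: B[0] = O
Query 3: B[3] = B

Answer: O O B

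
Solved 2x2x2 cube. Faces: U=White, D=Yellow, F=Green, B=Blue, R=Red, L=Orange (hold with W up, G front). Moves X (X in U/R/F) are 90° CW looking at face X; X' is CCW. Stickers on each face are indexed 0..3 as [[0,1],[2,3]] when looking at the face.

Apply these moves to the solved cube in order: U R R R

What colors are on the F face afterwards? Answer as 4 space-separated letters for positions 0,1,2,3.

After move 1 (U): U=WWWW F=RRGG R=BBRR B=OOBB L=GGOO
After move 2 (R): R=RBRB U=WRWG F=RYGY D=YBYO B=WOWB
After move 3 (R): R=RRBB U=WYWY F=RBGO D=YWYW B=GORB
After move 4 (R): R=BRBR U=WBWO F=RWGW D=YRYG B=YOYB
Query: F face = RWGW

Answer: R W G W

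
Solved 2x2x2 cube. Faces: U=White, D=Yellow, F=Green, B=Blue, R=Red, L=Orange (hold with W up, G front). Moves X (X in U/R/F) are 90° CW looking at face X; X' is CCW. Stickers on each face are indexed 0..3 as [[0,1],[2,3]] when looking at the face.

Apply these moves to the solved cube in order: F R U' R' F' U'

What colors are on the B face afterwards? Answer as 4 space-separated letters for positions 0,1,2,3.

Answer: Y R B B

Derivation:
After move 1 (F): F=GGGG U=WWOO R=WRWR D=RRYY L=OYOY
After move 2 (R): R=WWRR U=WGOG F=GRGY D=RBYB B=OBWB
After move 3 (U'): U=GGWO F=OYGY R=GRRR B=WWWB L=OBOY
After move 4 (R'): R=RRGR U=GWWW F=OGGO D=RYYY B=BWBB
After move 5 (F'): F=GOOG U=GWRG R=YRRR D=BYYY L=OWOW
After move 6 (U'): U=WGGR F=OWOG R=GORR B=YRBB L=BWOW
Query: B face = YRBB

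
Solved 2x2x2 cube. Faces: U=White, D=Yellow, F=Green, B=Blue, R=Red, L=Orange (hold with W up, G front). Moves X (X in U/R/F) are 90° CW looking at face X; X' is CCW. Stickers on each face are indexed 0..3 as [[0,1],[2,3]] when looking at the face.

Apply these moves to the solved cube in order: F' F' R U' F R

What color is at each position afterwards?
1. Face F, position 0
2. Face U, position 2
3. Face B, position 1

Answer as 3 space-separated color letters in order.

After move 1 (F'): F=GGGG U=WWRR R=YRYR D=OOYY L=OWOW
After move 2 (F'): F=GGGG U=WWYY R=OROR D=WWYY L=OROR
After move 3 (R): R=OORR U=WGYG F=GWGY D=WBYB B=YBWB
After move 4 (U'): U=GGWY F=ORGY R=GWRR B=OOWB L=YBOR
After move 5 (F): F=GOYR U=GGRB R=WWYR D=RGYB L=YWOB
After move 6 (R): R=YWRW U=GORR F=GGYB D=RWYO B=BOGB
Query 1: F[0] = G
Query 2: U[2] = R
Query 3: B[1] = O

Answer: G R O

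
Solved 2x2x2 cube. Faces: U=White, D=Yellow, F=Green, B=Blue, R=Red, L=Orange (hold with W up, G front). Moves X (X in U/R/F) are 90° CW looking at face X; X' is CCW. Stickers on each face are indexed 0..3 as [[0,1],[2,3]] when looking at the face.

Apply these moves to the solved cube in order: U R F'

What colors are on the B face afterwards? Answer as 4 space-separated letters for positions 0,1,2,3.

After move 1 (U): U=WWWW F=RRGG R=BBRR B=OOBB L=GGOO
After move 2 (R): R=RBRB U=WRWG F=RYGY D=YBYO B=WOWB
After move 3 (F'): F=YYRG U=WRRR R=BBYB D=GOYO L=GGOW
Query: B face = WOWB

Answer: W O W B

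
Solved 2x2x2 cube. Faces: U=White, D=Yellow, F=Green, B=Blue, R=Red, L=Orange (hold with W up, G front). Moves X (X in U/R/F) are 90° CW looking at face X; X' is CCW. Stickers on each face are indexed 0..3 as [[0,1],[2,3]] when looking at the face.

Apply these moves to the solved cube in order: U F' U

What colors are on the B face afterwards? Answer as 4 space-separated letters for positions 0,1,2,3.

Answer: G W B B

Derivation:
After move 1 (U): U=WWWW F=RRGG R=BBRR B=OOBB L=GGOO
After move 2 (F'): F=RGRG U=WWBR R=YBYR D=GOYY L=GWOW
After move 3 (U): U=BWRW F=YBRG R=OOYR B=GWBB L=RGOW
Query: B face = GWBB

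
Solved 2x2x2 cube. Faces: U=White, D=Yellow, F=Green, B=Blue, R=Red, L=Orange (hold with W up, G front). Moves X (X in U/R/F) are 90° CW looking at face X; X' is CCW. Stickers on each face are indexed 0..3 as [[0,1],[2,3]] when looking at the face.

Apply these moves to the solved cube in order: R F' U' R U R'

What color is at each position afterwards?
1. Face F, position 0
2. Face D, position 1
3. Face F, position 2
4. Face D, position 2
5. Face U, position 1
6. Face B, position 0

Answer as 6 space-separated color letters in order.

Answer: Y Y G Y R B

Derivation:
After move 1 (R): R=RRRR U=WGWG F=GYGY D=YBYB B=WBWB
After move 2 (F'): F=YYGG U=WGRR R=BRYR D=OOYB L=OGOW
After move 3 (U'): U=GRWR F=OGGG R=YYYR B=BRWB L=WBOW
After move 4 (R): R=YYRY U=GGWG F=OOGB D=OWYB B=RRRB
After move 5 (U): U=WGGG F=YYGB R=RRRY B=WBRB L=OOOW
After move 6 (R'): R=RYRR U=WRGW F=YGGG D=OYYB B=BBWB
Query 1: F[0] = Y
Query 2: D[1] = Y
Query 3: F[2] = G
Query 4: D[2] = Y
Query 5: U[1] = R
Query 6: B[0] = B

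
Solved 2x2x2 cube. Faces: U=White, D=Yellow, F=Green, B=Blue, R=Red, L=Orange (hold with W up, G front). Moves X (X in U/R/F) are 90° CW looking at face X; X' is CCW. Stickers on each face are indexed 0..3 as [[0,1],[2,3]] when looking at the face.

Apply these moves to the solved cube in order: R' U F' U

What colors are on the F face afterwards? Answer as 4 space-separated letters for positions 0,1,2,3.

After move 1 (R'): R=RRRR U=WBWB F=GWGW D=YGYG B=YBYB
After move 2 (U): U=WWBB F=RRGW R=YBRR B=OOYB L=GWOO
After move 3 (F'): F=RWRG U=WWYR R=GBYR D=WOYG L=GBOB
After move 4 (U): U=YWRW F=GBRG R=OOYR B=GBYB L=RWOB
Query: F face = GBRG

Answer: G B R G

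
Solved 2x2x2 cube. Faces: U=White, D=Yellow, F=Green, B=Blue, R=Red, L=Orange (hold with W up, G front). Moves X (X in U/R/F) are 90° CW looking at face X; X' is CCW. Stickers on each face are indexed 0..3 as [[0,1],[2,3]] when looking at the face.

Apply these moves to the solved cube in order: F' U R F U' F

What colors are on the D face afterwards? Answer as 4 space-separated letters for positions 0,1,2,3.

After move 1 (F'): F=GGGG U=WWRR R=YRYR D=OOYY L=OWOW
After move 2 (U): U=RWRW F=YRGG R=BBYR B=OWBB L=GGOW
After move 3 (R): R=YBRB U=RRRG F=YOGY D=OBYO B=WWWB
After move 4 (F): F=GYYO U=RRWG R=RBGB D=RYYO L=GOOB
After move 5 (U'): U=RGRW F=GOYO R=GYGB B=RBWB L=WWOB
After move 6 (F): F=YGOO U=RGBW R=RYWB D=GGYO L=WROY
Query: D face = GGYO

Answer: G G Y O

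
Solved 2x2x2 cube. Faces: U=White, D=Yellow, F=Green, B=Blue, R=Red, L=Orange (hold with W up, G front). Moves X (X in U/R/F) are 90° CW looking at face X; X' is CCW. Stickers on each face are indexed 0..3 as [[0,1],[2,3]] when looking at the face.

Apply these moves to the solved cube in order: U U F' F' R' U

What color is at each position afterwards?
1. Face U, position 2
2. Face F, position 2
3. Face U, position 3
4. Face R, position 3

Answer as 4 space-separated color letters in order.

After move 1 (U): U=WWWW F=RRGG R=BBRR B=OOBB L=GGOO
After move 2 (U): U=WWWW F=BBGG R=OORR B=GGBB L=RROO
After move 3 (F'): F=BGBG U=WWOR R=YOYR D=ROYY L=RWOW
After move 4 (F'): F=GGBB U=WWYY R=OORR D=WWYY L=RROO
After move 5 (R'): R=OROR U=WBYG F=GWBY D=WGYB B=YGWB
After move 6 (U): U=YWGB F=ORBY R=YGOR B=RRWB L=GWOO
Query 1: U[2] = G
Query 2: F[2] = B
Query 3: U[3] = B
Query 4: R[3] = R

Answer: G B B R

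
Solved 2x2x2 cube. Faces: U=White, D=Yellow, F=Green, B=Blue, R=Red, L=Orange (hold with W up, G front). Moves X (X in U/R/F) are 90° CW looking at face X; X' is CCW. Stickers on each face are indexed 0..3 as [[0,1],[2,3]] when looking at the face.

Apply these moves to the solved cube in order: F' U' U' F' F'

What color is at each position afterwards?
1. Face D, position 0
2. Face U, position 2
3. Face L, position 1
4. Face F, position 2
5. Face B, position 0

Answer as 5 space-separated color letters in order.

Answer: W O Y B G

Derivation:
After move 1 (F'): F=GGGG U=WWRR R=YRYR D=OOYY L=OWOW
After move 2 (U'): U=WRWR F=OWGG R=GGYR B=YRBB L=BBOW
After move 3 (U'): U=RRWW F=BBGG R=OWYR B=GGBB L=YROW
After move 4 (F'): F=BGBG U=RROY R=OWOR D=RWYY L=YWOW
After move 5 (F'): F=GGBB U=RROO R=WWRR D=WWYY L=YYOO
Query 1: D[0] = W
Query 2: U[2] = O
Query 3: L[1] = Y
Query 4: F[2] = B
Query 5: B[0] = G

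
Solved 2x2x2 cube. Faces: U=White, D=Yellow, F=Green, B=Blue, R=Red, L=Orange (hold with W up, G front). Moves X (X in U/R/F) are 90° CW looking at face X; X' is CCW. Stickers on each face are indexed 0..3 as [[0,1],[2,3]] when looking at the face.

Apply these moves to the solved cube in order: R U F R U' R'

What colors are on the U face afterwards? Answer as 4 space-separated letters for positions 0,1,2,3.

After move 1 (R): R=RRRR U=WGWG F=GYGY D=YBYB B=WBWB
After move 2 (U): U=WWGG F=RRGY R=WBRR B=OOWB L=GYOO
After move 3 (F): F=GRYR U=WWOY R=GBGR D=RWYB L=GYOB
After move 4 (R): R=GGRB U=WROR F=GWYB D=RWYO B=YOWB
After move 5 (U'): U=RRWO F=GYYB R=GWRB B=GGWB L=YOOB
After move 6 (R'): R=WBGR U=RWWG F=GRYO D=RYYB B=OGWB
Query: U face = RWWG

Answer: R W W G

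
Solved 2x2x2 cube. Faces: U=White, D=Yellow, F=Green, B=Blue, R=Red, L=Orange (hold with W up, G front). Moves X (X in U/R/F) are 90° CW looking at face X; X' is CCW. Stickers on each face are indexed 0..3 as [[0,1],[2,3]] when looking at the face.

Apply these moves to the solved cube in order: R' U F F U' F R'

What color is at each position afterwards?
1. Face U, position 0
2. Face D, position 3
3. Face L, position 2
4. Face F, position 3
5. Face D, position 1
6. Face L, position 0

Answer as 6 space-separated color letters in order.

After move 1 (R'): R=RRRR U=WBWB F=GWGW D=YGYG B=YBYB
After move 2 (U): U=WWBB F=RRGW R=YBRR B=OOYB L=GWOO
After move 3 (F): F=GRWR U=WWOW R=BBBR D=RYYG L=GYOG
After move 4 (F): F=WGRR U=WWGY R=OBWR D=BBYG L=GROY
After move 5 (U'): U=WYWG F=GRRR R=WGWR B=OBYB L=OOOY
After move 6 (F): F=RGRR U=WYYO R=WGGR D=WWYG L=OBOB
After move 7 (R'): R=GRWG U=WYYO F=RYRO D=WGYR B=GBWB
Query 1: U[0] = W
Query 2: D[3] = R
Query 3: L[2] = O
Query 4: F[3] = O
Query 5: D[1] = G
Query 6: L[0] = O

Answer: W R O O G O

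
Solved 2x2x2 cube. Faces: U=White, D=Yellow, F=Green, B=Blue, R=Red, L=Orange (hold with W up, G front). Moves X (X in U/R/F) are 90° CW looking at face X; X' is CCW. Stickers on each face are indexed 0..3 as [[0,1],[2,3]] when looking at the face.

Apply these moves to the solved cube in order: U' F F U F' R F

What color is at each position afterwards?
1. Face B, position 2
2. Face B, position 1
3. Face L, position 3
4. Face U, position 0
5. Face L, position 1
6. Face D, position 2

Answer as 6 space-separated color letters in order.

Answer: W R B Y G Y

Derivation:
After move 1 (U'): U=WWWW F=OOGG R=GGRR B=RRBB L=BBOO
After move 2 (F): F=GOGO U=WWOB R=WGWR D=RGYY L=BYOY
After move 3 (F): F=GGOO U=WWYY R=OGBR D=WWYY L=BROG
After move 4 (U): U=YWYW F=OGOO R=RRBR B=BRBB L=GGOG
After move 5 (F'): F=GOOO U=YWRB R=WRWR D=GGYY L=GWOY
After move 6 (R): R=WWRR U=YORO F=GGOY D=GBYB B=BRWB
After move 7 (F): F=OGYG U=YOYW R=RWOR D=RWYB L=GGOB
Query 1: B[2] = W
Query 2: B[1] = R
Query 3: L[3] = B
Query 4: U[0] = Y
Query 5: L[1] = G
Query 6: D[2] = Y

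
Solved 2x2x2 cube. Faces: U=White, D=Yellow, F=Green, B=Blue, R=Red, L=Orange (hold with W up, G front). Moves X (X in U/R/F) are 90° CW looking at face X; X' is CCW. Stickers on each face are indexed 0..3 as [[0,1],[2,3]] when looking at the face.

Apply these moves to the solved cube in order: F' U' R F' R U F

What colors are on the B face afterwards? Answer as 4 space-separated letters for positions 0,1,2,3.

After move 1 (F'): F=GGGG U=WWRR R=YRYR D=OOYY L=OWOW
After move 2 (U'): U=WRWR F=OWGG R=GGYR B=YRBB L=BBOW
After move 3 (R): R=YGRG U=WWWG F=OOGY D=OBYY B=RRRB
After move 4 (F'): F=OYOG U=WWYR R=BGOG D=BWYY L=BGOW
After move 5 (R): R=OBGG U=WYYG F=OWOY D=BRYR B=RRWB
After move 6 (U): U=YWGY F=OBOY R=RRGG B=BGWB L=OWOW
After move 7 (F): F=OOYB U=YWWW R=GRYG D=GRYR L=OBOR
Query: B face = BGWB

Answer: B G W B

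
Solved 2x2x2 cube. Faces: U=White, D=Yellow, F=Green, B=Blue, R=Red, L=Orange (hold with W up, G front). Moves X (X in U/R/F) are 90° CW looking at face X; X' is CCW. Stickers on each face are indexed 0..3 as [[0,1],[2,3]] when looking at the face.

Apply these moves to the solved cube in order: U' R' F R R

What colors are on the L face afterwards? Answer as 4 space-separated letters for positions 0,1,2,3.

After move 1 (U'): U=WWWW F=OOGG R=GGRR B=RRBB L=BBOO
After move 2 (R'): R=GRGR U=WBWR F=OWGW D=YOYG B=YRYB
After move 3 (F): F=GOWW U=WBOB R=WRRR D=GGYG L=BYOO
After move 4 (R): R=RWRR U=WOOW F=GGWG D=GYYY B=BRBB
After move 5 (R): R=RRRW U=WGOG F=GYWY D=GBYB B=WROB
Query: L face = BYOO

Answer: B Y O O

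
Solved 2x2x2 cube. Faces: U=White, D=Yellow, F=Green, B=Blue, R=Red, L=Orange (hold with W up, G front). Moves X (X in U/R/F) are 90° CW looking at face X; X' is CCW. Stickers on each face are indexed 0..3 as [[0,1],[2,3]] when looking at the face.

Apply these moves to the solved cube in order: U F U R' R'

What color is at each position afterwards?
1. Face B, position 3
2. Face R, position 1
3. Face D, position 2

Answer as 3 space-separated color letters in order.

After move 1 (U): U=WWWW F=RRGG R=BBRR B=OOBB L=GGOO
After move 2 (F): F=GRGR U=WWOG R=WBWR D=RBYY L=GYOY
After move 3 (U): U=OWGW F=WBGR R=OOWR B=GYBB L=GROY
After move 4 (R'): R=OROW U=OBGG F=WWGW D=RBYR B=YYBB
After move 5 (R'): R=RWOO U=OBGY F=WBGG D=RWYW B=RYBB
Query 1: B[3] = B
Query 2: R[1] = W
Query 3: D[2] = Y

Answer: B W Y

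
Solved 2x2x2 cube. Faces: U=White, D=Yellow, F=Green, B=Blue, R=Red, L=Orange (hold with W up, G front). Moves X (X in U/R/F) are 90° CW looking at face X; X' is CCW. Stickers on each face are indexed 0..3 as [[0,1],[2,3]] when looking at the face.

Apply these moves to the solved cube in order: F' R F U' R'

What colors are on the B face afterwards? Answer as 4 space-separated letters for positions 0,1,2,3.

After move 1 (F'): F=GGGG U=WWRR R=YRYR D=OOYY L=OWOW
After move 2 (R): R=YYRR U=WGRG F=GOGY D=OBYB B=RBWB
After move 3 (F): F=GGYO U=WGWW R=RYGR D=RYYB L=OOOB
After move 4 (U'): U=GWWW F=OOYO R=GGGR B=RYWB L=RBOB
After move 5 (R'): R=GRGG U=GWWR F=OWYW D=ROYO B=BYYB
Query: B face = BYYB

Answer: B Y Y B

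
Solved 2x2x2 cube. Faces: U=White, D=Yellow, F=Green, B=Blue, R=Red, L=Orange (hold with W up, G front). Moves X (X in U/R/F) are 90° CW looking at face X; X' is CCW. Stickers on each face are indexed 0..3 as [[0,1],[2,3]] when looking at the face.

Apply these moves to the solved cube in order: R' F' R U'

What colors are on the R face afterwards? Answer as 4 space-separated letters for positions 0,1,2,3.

After move 1 (R'): R=RRRR U=WBWB F=GWGW D=YGYG B=YBYB
After move 2 (F'): F=WWGG U=WBRR R=GRYR D=OOYG L=OBOW
After move 3 (R): R=YGRR U=WWRG F=WOGG D=OYYY B=RBBB
After move 4 (U'): U=WGWR F=OBGG R=WORR B=YGBB L=RBOW
Query: R face = WORR

Answer: W O R R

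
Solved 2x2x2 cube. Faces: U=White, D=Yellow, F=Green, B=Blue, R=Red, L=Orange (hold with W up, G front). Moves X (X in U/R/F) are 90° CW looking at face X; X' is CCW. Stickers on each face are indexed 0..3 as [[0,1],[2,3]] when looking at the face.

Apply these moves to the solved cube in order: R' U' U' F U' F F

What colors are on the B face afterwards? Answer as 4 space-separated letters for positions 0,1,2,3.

After move 1 (R'): R=RRRR U=WBWB F=GWGW D=YGYG B=YBYB
After move 2 (U'): U=BBWW F=OOGW R=GWRR B=RRYB L=YBOO
After move 3 (U'): U=BWBW F=YBGW R=OORR B=GWYB L=RROO
After move 4 (F): F=GYWB U=BWOR R=BOWR D=ROYG L=RYOG
After move 5 (U'): U=WRBO F=RYWB R=GYWR B=BOYB L=GWOG
After move 6 (F): F=WRBY U=WRGW R=BYOR D=WGYG L=GROO
After move 7 (F): F=BWYR U=WROR R=GYWR D=OBYG L=GWOG
Query: B face = BOYB

Answer: B O Y B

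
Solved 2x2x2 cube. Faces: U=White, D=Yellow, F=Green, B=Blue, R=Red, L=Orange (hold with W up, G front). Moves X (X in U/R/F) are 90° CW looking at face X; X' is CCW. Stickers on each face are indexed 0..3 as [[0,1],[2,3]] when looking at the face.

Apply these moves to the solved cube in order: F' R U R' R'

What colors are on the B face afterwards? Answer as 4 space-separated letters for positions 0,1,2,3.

Answer: Y W Y B

Derivation:
After move 1 (F'): F=GGGG U=WWRR R=YRYR D=OOYY L=OWOW
After move 2 (R): R=YYRR U=WGRG F=GOGY D=OBYB B=RBWB
After move 3 (U): U=RWGG F=YYGY R=RBRR B=OWWB L=GOOW
After move 4 (R'): R=BRRR U=RWGO F=YWGG D=OYYY B=BWBB
After move 5 (R'): R=RRBR U=RBGB F=YWGO D=OWYG B=YWYB
Query: B face = YWYB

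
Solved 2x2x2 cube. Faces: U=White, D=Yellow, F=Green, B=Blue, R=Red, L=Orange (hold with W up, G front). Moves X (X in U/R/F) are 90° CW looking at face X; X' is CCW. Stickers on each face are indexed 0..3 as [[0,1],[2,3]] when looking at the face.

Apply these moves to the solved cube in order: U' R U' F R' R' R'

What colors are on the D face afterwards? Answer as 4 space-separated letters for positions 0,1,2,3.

After move 1 (U'): U=WWWW F=OOGG R=GGRR B=RRBB L=BBOO
After move 2 (R): R=RGRG U=WOWG F=OYGY D=YBYR B=WRWB
After move 3 (U'): U=OGWW F=BBGY R=OYRG B=RGWB L=WROO
After move 4 (F): F=GBYB U=OGOR R=WYWG D=ROYR L=WYOB
After move 5 (R'): R=YGWW U=OWOR F=GGYR D=RBYB B=RGOB
After move 6 (R'): R=GWYW U=OOOR F=GWYR D=RGYR B=BGBB
After move 7 (R'): R=WWGY U=OBOB F=GOYR D=RWYR B=RGGB
Query: D face = RWYR

Answer: R W Y R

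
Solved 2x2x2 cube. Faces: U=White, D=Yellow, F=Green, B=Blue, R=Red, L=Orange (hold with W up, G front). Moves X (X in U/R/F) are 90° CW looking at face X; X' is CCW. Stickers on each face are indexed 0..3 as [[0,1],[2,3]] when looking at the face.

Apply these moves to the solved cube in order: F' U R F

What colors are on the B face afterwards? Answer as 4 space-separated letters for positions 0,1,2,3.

Answer: W W W B

Derivation:
After move 1 (F'): F=GGGG U=WWRR R=YRYR D=OOYY L=OWOW
After move 2 (U): U=RWRW F=YRGG R=BBYR B=OWBB L=GGOW
After move 3 (R): R=YBRB U=RRRG F=YOGY D=OBYO B=WWWB
After move 4 (F): F=GYYO U=RRWG R=RBGB D=RYYO L=GOOB
Query: B face = WWWB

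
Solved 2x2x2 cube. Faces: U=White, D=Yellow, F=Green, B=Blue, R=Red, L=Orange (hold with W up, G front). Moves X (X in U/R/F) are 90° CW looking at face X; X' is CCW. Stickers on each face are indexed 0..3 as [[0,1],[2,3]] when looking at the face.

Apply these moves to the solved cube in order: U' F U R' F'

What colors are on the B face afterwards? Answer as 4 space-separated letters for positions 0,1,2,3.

After move 1 (U'): U=WWWW F=OOGG R=GGRR B=RRBB L=BBOO
After move 2 (F): F=GOGO U=WWOB R=WGWR D=RGYY L=BYOY
After move 3 (U): U=OWBW F=WGGO R=RRWR B=BYBB L=GOOY
After move 4 (R'): R=RRRW U=OBBB F=WWGW D=RGYO B=YYGB
After move 5 (F'): F=WWWG U=OBRR R=GRRW D=OYYO L=GBOB
Query: B face = YYGB

Answer: Y Y G B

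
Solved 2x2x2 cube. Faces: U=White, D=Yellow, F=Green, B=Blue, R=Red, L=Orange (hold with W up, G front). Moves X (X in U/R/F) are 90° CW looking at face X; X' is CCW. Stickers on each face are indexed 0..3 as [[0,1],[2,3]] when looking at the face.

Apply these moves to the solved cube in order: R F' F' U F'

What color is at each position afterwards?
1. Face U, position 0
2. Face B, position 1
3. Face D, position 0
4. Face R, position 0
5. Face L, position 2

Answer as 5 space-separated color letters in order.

After move 1 (R): R=RRRR U=WGWG F=GYGY D=YBYB B=WBWB
After move 2 (F'): F=YYGG U=WGRR R=BRYR D=OOYB L=OGOW
After move 3 (F'): F=YGYG U=WGBY R=OROR D=GWYB L=OROR
After move 4 (U): U=BWYG F=ORYG R=WBOR B=ORWB L=YGOR
After move 5 (F'): F=RGOY U=BWWO R=WBGR D=GRYB L=YGOY
Query 1: U[0] = B
Query 2: B[1] = R
Query 3: D[0] = G
Query 4: R[0] = W
Query 5: L[2] = O

Answer: B R G W O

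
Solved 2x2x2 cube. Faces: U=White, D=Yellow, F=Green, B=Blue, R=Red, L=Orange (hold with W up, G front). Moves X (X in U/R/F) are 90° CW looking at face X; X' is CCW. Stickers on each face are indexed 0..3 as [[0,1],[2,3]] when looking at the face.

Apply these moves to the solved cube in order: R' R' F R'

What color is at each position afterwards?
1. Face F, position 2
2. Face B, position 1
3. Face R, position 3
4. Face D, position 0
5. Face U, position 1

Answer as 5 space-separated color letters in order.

Answer: B B Y R G

Derivation:
After move 1 (R'): R=RRRR U=WBWB F=GWGW D=YGYG B=YBYB
After move 2 (R'): R=RRRR U=WYWY F=GBGB D=YWYW B=GBGB
After move 3 (F): F=GGBB U=WYOO R=WRYR D=RRYW L=OYOW
After move 4 (R'): R=RRWY U=WGOG F=GYBO D=RGYB B=WBRB
Query 1: F[2] = B
Query 2: B[1] = B
Query 3: R[3] = Y
Query 4: D[0] = R
Query 5: U[1] = G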